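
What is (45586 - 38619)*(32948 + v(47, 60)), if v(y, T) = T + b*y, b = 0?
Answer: 229966736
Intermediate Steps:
v(y, T) = T (v(y, T) = T + 0*y = T + 0 = T)
(45586 - 38619)*(32948 + v(47, 60)) = (45586 - 38619)*(32948 + 60) = 6967*33008 = 229966736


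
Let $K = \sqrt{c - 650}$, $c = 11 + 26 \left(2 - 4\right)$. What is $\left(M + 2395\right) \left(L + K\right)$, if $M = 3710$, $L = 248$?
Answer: $1514040 + 6105 i \sqrt{691} \approx 1.514 \cdot 10^{6} + 1.6048 \cdot 10^{5} i$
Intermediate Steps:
$c = -41$ ($c = 11 + 26 \left(-2\right) = 11 - 52 = -41$)
$K = i \sqrt{691}$ ($K = \sqrt{-41 - 650} = \sqrt{-691} = i \sqrt{691} \approx 26.287 i$)
$\left(M + 2395\right) \left(L + K\right) = \left(3710 + 2395\right) \left(248 + i \sqrt{691}\right) = 6105 \left(248 + i \sqrt{691}\right) = 1514040 + 6105 i \sqrt{691}$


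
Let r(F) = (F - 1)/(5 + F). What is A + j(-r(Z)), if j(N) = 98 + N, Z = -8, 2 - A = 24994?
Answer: -24897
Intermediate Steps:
A = -24992 (A = 2 - 1*24994 = 2 - 24994 = -24992)
r(F) = (-1 + F)/(5 + F)
A + j(-r(Z)) = -24992 + (98 - (-1 - 8)/(5 - 8)) = -24992 + (98 - (-9)/(-3)) = -24992 + (98 - (-1)*(-9)/3) = -24992 + (98 - 1*3) = -24992 + (98 - 3) = -24992 + 95 = -24897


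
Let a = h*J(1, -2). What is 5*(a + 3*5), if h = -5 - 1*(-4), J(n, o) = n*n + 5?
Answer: 45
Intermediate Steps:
J(n, o) = 5 + n² (J(n, o) = n² + 5 = 5 + n²)
h = -1 (h = -5 + 4 = -1)
a = -6 (a = -(5 + 1²) = -(5 + 1) = -1*6 = -6)
5*(a + 3*5) = 5*(-6 + 3*5) = 5*(-6 + 15) = 5*9 = 45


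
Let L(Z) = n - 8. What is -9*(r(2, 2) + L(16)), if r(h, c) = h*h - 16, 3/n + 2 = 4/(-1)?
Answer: 369/2 ≈ 184.50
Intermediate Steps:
n = -½ (n = 3/(-2 + 4/(-1)) = 3/(-2 + 4*(-1)) = 3/(-2 - 4) = 3/(-6) = 3*(-⅙) = -½ ≈ -0.50000)
L(Z) = -17/2 (L(Z) = -½ - 8 = -17/2)
r(h, c) = -16 + h² (r(h, c) = h² - 16 = -16 + h²)
-9*(r(2, 2) + L(16)) = -9*((-16 + 2²) - 17/2) = -9*((-16 + 4) - 17/2) = -9*(-12 - 17/2) = -9*(-41/2) = 369/2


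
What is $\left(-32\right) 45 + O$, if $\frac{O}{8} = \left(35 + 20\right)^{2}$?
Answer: $22760$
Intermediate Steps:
$O = 24200$ ($O = 8 \left(35 + 20\right)^{2} = 8 \cdot 55^{2} = 8 \cdot 3025 = 24200$)
$\left(-32\right) 45 + O = \left(-32\right) 45 + 24200 = -1440 + 24200 = 22760$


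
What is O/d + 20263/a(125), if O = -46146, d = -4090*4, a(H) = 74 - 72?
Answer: 82898743/8180 ≈ 10134.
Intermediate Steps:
a(H) = 2
d = -16360
O/d + 20263/a(125) = -46146/(-16360) + 20263/2 = -46146*(-1/16360) + 20263*(1/2) = 23073/8180 + 20263/2 = 82898743/8180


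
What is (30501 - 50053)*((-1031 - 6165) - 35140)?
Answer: 827753472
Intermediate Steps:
(30501 - 50053)*((-1031 - 6165) - 35140) = -19552*(-7196 - 35140) = -19552*(-42336) = 827753472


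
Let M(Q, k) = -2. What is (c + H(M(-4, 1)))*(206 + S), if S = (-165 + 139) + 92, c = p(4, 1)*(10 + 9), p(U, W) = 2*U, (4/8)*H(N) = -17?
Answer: 32096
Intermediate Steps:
H(N) = -34 (H(N) = 2*(-17) = -34)
c = 152 (c = (2*4)*(10 + 9) = 8*19 = 152)
S = 66 (S = -26 + 92 = 66)
(c + H(M(-4, 1)))*(206 + S) = (152 - 34)*(206 + 66) = 118*272 = 32096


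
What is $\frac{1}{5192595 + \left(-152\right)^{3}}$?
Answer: $\frac{1}{1680787} \approx 5.9496 \cdot 10^{-7}$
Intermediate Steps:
$\frac{1}{5192595 + \left(-152\right)^{3}} = \frac{1}{5192595 - 3511808} = \frac{1}{1680787}$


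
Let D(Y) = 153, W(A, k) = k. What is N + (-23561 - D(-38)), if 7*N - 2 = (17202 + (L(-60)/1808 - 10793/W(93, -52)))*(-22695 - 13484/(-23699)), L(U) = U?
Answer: -27521395171074095/487393634 ≈ -5.6466e+7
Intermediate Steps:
N = -27509837118437419/487393634 (N = 2/7 + ((17202 + (-60/1808 - 10793/(-52)))*(-22695 - 13484/(-23699)))/7 = 2/7 + ((17202 + (-60*1/1808 - 10793*(-1/52)))*(-22695 - 13484*(-1/23699)))/7 = 2/7 + ((17202 + (-15/452 + 10793/52))*(-22695 + 13484/23699))/7 = 2/7 + ((17202 + 609707/2938)*(-537835321/23699))/7 = 2/7 + ((51149183/2938)*(-537835321/23699))/7 = 2/7 + (1/7)*(-27509837257692743/69627662) = 2/7 - 27509837257692743/487393634 = -27509837118437419/487393634 ≈ -5.6443e+7)
N + (-23561 - D(-38)) = -27509837118437419/487393634 + (-23561 - 1*153) = -27509837118437419/487393634 + (-23561 - 153) = -27509837118437419/487393634 - 23714 = -27521395171074095/487393634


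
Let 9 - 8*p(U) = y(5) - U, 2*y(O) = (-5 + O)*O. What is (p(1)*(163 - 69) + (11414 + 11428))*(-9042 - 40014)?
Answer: -1126301232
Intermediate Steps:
y(O) = O*(-5 + O)/2 (y(O) = ((-5 + O)*O)/2 = (O*(-5 + O))/2 = O*(-5 + O)/2)
p(U) = 9/8 + U/8 (p(U) = 9/8 - ((½)*5*(-5 + 5) - U)/8 = 9/8 - ((½)*5*0 - U)/8 = 9/8 - (0 - U)/8 = 9/8 - (-1)*U/8 = 9/8 + U/8)
(p(1)*(163 - 69) + (11414 + 11428))*(-9042 - 40014) = ((9/8 + (⅛)*1)*(163 - 69) + (11414 + 11428))*(-9042 - 40014) = ((9/8 + ⅛)*94 + 22842)*(-49056) = ((5/4)*94 + 22842)*(-49056) = (235/2 + 22842)*(-49056) = (45919/2)*(-49056) = -1126301232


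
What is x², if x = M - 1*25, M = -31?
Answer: 3136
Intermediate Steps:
x = -56 (x = -31 - 1*25 = -31 - 25 = -56)
x² = (-56)² = 3136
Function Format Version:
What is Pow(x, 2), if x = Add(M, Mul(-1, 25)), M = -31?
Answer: 3136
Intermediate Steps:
x = -56 (x = Add(-31, Mul(-1, 25)) = Add(-31, -25) = -56)
Pow(x, 2) = Pow(-56, 2) = 3136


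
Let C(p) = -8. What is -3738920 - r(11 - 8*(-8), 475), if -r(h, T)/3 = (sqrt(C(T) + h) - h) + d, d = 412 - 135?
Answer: -3738314 + 3*sqrt(67) ≈ -3.7383e+6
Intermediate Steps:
d = 277
r(h, T) = -831 - 3*sqrt(-8 + h) + 3*h (r(h, T) = -3*((sqrt(-8 + h) - h) + 277) = -3*(277 + sqrt(-8 + h) - h) = -831 - 3*sqrt(-8 + h) + 3*h)
-3738920 - r(11 - 8*(-8), 475) = -3738920 - (-831 - 3*sqrt(-8 + (11 - 8*(-8))) + 3*(11 - 8*(-8))) = -3738920 - (-831 - 3*sqrt(-8 + (11 + 64)) + 3*(11 + 64)) = -3738920 - (-831 - 3*sqrt(-8 + 75) + 3*75) = -3738920 - (-831 - 3*sqrt(67) + 225) = -3738920 - (-606 - 3*sqrt(67)) = -3738920 + (606 + 3*sqrt(67)) = -3738314 + 3*sqrt(67)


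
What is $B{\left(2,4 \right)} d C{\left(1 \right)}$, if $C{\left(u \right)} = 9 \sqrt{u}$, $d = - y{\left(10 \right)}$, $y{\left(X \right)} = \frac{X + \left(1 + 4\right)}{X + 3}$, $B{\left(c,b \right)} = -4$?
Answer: $\frac{540}{13} \approx 41.538$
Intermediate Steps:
$y{\left(X \right)} = \frac{5 + X}{3 + X}$ ($y{\left(X \right)} = \frac{X + 5}{3 + X} = \frac{5 + X}{3 + X}$)
$d = - \frac{15}{13}$ ($d = - \frac{5 + 10}{3 + 10} = - \frac{15}{13} \approx -1.1538$)
$B{\left(2,4 \right)} d C{\left(1 \right)} = \left(-4\right) \left(- \frac{15}{13}\right) 9 \sqrt{1} = \frac{60 \cdot 9 \cdot 1}{13} = \frac{60}{13} \cdot 9 = \frac{540}{13}$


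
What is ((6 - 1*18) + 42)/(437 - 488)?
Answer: -10/17 ≈ -0.58823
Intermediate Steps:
((6 - 1*18) + 42)/(437 - 488) = ((6 - 18) + 42)/(-51) = (-12 + 42)*(-1/51) = 30*(-1/51) = -10/17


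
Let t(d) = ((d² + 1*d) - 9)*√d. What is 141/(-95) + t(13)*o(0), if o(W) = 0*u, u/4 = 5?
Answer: -141/95 ≈ -1.4842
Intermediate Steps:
u = 20 (u = 4*5 = 20)
t(d) = √d*(-9 + d + d²) (t(d) = ((d² + d) - 9)*√d = ((d + d²) - 9)*√d = (-9 + d + d²)*√d = √d*(-9 + d + d²))
o(W) = 0 (o(W) = 0*20 = 0)
141/(-95) + t(13)*o(0) = 141/(-95) + (√13*(-9 + 13 + 13²))*0 = 141*(-1/95) + (√13*(-9 + 13 + 169))*0 = -141/95 + (√13*173)*0 = -141/95 + (173*√13)*0 = -141/95 + 0 = -141/95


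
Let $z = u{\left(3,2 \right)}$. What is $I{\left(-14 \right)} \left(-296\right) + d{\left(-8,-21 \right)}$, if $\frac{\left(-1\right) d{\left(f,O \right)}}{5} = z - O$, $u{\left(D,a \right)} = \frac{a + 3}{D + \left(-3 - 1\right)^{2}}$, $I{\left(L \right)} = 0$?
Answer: $- \frac{2020}{19} \approx -106.32$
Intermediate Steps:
$u{\left(D,a \right)} = \frac{3 + a}{16 + D}$ ($u{\left(D,a \right)} = \frac{3 + a}{D + \left(-4\right)^{2}} = \frac{3 + a}{D + 16} = \frac{3 + a}{16 + D}$)
$z = \frac{5}{19}$ ($z = \frac{3 + 2}{16 + 3} = \frac{1}{19} \cdot 5 = \frac{5}{19} \approx 0.26316$)
$d{\left(f,O \right)} = - \frac{25}{19} + 5 O$ ($d{\left(f,O \right)} = - 5 \left(\frac{5}{19} - O\right) = - \frac{25}{19} + 5 O$)
$I{\left(-14 \right)} \left(-296\right) + d{\left(-8,-21 \right)} = 0 \left(-296\right) + \left(- \frac{25}{19} + 5 \left(-21\right)\right) = 0 - \frac{2020}{19} = - \frac{2020}{19}$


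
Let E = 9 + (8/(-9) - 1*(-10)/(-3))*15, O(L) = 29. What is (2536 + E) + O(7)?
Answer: 7532/3 ≈ 2510.7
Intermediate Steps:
E = -163/3 (E = 9 + (8*(-1/9) + 10*(-1/3))*15 = 9 + (-8/9 - 10/3)*15 = 9 - 38/9*15 = 9 - 190/3 = -163/3 ≈ -54.333)
(2536 + E) + O(7) = (2536 - 163/3) + 29 = 7445/3 + 29 = 7532/3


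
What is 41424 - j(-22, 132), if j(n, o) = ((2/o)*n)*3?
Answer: 41425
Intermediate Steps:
j(n, o) = 6*n/o (j(n, o) = (2*n/o)*3 = 6*n/o)
41424 - j(-22, 132) = 41424 - 6*(-22)/132 = 41424 - 1*(-1) = 41424 + 1 = 41425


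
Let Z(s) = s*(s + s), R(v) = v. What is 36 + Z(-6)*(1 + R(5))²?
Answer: 2628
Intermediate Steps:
Z(s) = 2*s² (Z(s) = s*(2*s) = 2*s²)
36 + Z(-6)*(1 + R(5))² = 36 + (2*(-6)²)*(1 + 5)² = 36 + (2*36)*6² = 36 + 72*36 = 36 + 2592 = 2628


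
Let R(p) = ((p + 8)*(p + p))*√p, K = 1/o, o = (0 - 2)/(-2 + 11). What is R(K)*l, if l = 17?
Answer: -3213*I*√2/4 ≈ -1136.0*I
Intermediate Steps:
o = -2/9 ≈ -0.22222
K = -9/2 (K = 1/(-2/9) = -9/2 ≈ -4.5000)
R(p) = 2*p^(3/2)*(8 + p) (R(p) = ((8 + p)*(2*p))*√p = (2*p*(8 + p))*√p = 2*p^(3/2)*(8 + p))
R(K)*l = (2*(-9/2)^(3/2)*(8 - 9/2))*17 = (2*(-27*I*√2/4)*(7/2))*17 = -189*I*√2/4*17 = -3213*I*√2/4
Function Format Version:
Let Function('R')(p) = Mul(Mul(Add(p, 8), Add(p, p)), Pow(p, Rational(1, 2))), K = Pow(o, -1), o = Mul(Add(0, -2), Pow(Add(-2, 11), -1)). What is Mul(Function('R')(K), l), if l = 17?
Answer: Mul(Rational(-3213, 4), I, Pow(2, Rational(1, 2))) ≈ Mul(-1136.0, I)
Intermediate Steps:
o = Rational(-2, 9) (o = Mul(-2, Pow(9, -1)) = Mul(-2, Rational(1, 9)) = Rational(-2, 9) ≈ -0.22222)
K = Rational(-9, 2) (K = Pow(Rational(-2, 9), -1) = Rational(-9, 2) ≈ -4.5000)
Function('R')(p) = Mul(2, Pow(p, Rational(3, 2)), Add(8, p)) (Function('R')(p) = Mul(Mul(Add(8, p), Mul(2, p)), Pow(p, Rational(1, 2))) = Mul(Mul(2, p, Add(8, p)), Pow(p, Rational(1, 2))) = Mul(2, Pow(p, Rational(3, 2)), Add(8, p)))
Mul(Function('R')(K), l) = Mul(Mul(2, Pow(Rational(-9, 2), Rational(3, 2)), Add(8, Rational(-9, 2))), 17) = Mul(Mul(2, Mul(Rational(-27, 4), I, Pow(2, Rational(1, 2))), Rational(7, 2)), 17) = Mul(Mul(Rational(-189, 4), I, Pow(2, Rational(1, 2))), 17) = Mul(Rational(-3213, 4), I, Pow(2, Rational(1, 2)))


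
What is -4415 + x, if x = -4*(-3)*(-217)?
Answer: -7019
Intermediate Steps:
x = -2604 (x = 12*(-217) = -2604)
-4415 + x = -4415 - 2604 = -7019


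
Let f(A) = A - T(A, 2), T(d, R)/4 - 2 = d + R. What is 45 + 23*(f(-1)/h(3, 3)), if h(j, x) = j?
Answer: -164/3 ≈ -54.667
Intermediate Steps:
T(d, R) = 8 + 4*R + 4*d (T(d, R) = 8 + 4*(d + R) = 8 + 4*(R + d) = 8 + (4*R + 4*d) = 8 + 4*R + 4*d)
f(A) = -16 - 3*A (f(A) = A - (8 + 4*2 + 4*A) = A - (8 + 8 + 4*A) = A - (16 + 4*A) = A + (-16 - 4*A) = -16 - 3*A)
45 + 23*(f(-1)/h(3, 3)) = 45 + 23*((-16 - 3*(-1))/3) = 45 + 23*((-16 + 3)*(⅓)) = 45 + 23*(-13*⅓) = 45 + 23*(-13/3) = 45 - 299/3 = -164/3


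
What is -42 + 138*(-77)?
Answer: -10668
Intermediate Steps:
-42 + 138*(-77) = -42 - 10626 = -10668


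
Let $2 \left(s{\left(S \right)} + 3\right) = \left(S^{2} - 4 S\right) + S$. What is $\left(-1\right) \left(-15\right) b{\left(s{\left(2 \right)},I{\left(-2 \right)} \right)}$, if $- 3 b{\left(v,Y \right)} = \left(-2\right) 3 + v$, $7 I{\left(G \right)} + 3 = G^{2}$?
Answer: $50$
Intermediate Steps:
$I{\left(G \right)} = - \frac{3}{7} + \frac{G^{2}}{7}$
$s{\left(S \right)} = -3 + \frac{S^{2}}{2} - \frac{3 S}{2}$ ($s{\left(S \right)} = -3 + \frac{\left(S^{2} - 4 S\right) + S}{2} = -3 + \frac{S^{2} - 3 S}{2} = -3 + \left(\frac{S^{2}}{2} - \frac{3 S}{2}\right) = -3 + \frac{S^{2}}{2} - \frac{3 S}{2}$)
$b{\left(v,Y \right)} = 2 - \frac{v}{3}$ ($b{\left(v,Y \right)} = - \frac{\left(-2\right) 3 + v}{3} = - \frac{-6 + v}{3} = 2 - \frac{v}{3}$)
$\left(-1\right) \left(-15\right) b{\left(s{\left(2 \right)},I{\left(-2 \right)} \right)} = \left(-1\right) \left(-15\right) \left(2 - \frac{-3 + \frac{2^{2}}{2} - 3}{3}\right) = 15 \left(2 - \frac{-3 + \frac{1}{2} \cdot 4 - 3}{3}\right) = 15 \left(2 - \frac{-3 + 2 - 3}{3}\right) = 15 \left(2 - - \frac{4}{3}\right) = 15 \left(2 + \frac{4}{3}\right) = 15 \cdot \frac{10}{3} = 50$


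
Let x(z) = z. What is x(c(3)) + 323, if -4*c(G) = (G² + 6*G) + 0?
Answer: 1265/4 ≈ 316.25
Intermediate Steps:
c(G) = -3*G/2 - G²/4 (c(G) = -((G² + 6*G) + 0)/4 = -(G² + 6*G)/4 = -3*G/2 - G²/4)
x(c(3)) + 323 = -¼*3*(6 + 3) + 323 = -¼*3*9 + 323 = -27/4 + 323 = 1265/4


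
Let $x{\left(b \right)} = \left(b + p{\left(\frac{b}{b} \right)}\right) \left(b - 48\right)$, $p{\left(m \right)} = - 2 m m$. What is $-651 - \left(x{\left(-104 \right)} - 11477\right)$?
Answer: $-5286$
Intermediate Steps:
$p{\left(m \right)} = - 2 m^{2}$
$x{\left(b \right)} = \left(-48 + b\right) \left(-2 + b\right)$ ($x{\left(b \right)} = \left(b - 2 \left(\frac{b}{b}\right)^{2}\right) \left(b - 48\right) = \left(b - 2 \cdot 1^{2}\right) \left(-48 + b\right) = \left(b - 2\right) \left(-48 + b\right) = \left(-2 + b\right) \left(-48 + b\right) = \left(-48 + b\right) \left(-2 + b\right)$)
$-651 - \left(x{\left(-104 \right)} - 11477\right) = -651 - \left(\left(96 + \left(-104\right)^{2} - -5200\right) - 11477\right) = -651 - \left(\left(96 + 10816 + 5200\right) - 11477\right) = -651 - \left(16112 - 11477\right) = -651 - 4635 = -5286$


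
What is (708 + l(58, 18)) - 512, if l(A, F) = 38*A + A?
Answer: 2458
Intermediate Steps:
l(A, F) = 39*A
(708 + l(58, 18)) - 512 = (708 + 39*58) - 512 = (708 + 2262) - 512 = 2970 - 512 = 2458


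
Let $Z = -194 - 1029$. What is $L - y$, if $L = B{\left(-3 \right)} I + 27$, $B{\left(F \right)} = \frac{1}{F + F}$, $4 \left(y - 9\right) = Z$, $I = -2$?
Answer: $\frac{3889}{12} \approx 324.08$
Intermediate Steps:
$Z = -1223$ ($Z = -194 - 1029 = -1223$)
$y = - \frac{1187}{4}$ ($y = 9 + \frac{1}{4} \left(-1223\right) = 9 - \frac{1223}{4} = - \frac{1187}{4} \approx -296.75$)
$B{\left(F \right)} = \frac{1}{2 F}$
$L = \frac{82}{3}$ ($L = \frac{1}{2 \left(-3\right)} \left(-2\right) + 27 = \frac{1}{2} \left(- \frac{1}{3}\right) \left(-2\right) + 27 = \left(- \frac{1}{6}\right) \left(-2\right) + 27 = \frac{1}{3} + 27 = \frac{82}{3} \approx 27.333$)
$L - y = \frac{82}{3} - - \frac{1187}{4} = \frac{82}{3} + \frac{1187}{4} = \frac{3889}{12}$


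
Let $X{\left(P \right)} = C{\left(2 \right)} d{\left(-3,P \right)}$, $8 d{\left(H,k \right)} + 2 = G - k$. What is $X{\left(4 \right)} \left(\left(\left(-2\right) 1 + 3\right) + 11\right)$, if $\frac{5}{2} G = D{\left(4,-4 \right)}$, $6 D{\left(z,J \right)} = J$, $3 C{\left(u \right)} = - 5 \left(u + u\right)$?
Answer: $\frac{188}{3} \approx 62.667$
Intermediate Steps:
$C{\left(u \right)} = - \frac{10 u}{3}$ ($C{\left(u \right)} = \frac{\left(-5\right) \left(u + u\right)}{3} = \frac{\left(-5\right) 2 u}{3} = \frac{\left(-10\right) u}{3} = - \frac{10 u}{3}$)
$D{\left(z,J \right)} = \frac{J}{6}$
$G = - \frac{4}{15}$ ($G = \frac{2 \cdot \frac{1}{6} \left(-4\right)}{5} = \frac{2}{5} \left(- \frac{2}{3}\right) = - \frac{4}{15} \approx -0.26667$)
$d{\left(H,k \right)} = - \frac{17}{60} - \frac{k}{8}$ ($d{\left(H,k \right)} = - \frac{1}{4} + \frac{- \frac{4}{15} - k}{8} = - \frac{1}{4} - \left(\frac{1}{30} + \frac{k}{8}\right) = - \frac{17}{60} - \frac{k}{8}$)
$X{\left(P \right)} = \frac{17}{9} + \frac{5 P}{6}$ ($X{\left(P \right)} = \left(- \frac{10}{3}\right) 2 \left(- \frac{17}{60} - \frac{P}{8}\right) = - \frac{20 \left(- \frac{17}{60} - \frac{P}{8}\right)}{3} = \frac{17}{9} + \frac{5 P}{6}$)
$X{\left(4 \right)} \left(\left(\left(-2\right) 1 + 3\right) + 11\right) = \left(\frac{17}{9} + \frac{5}{6} \cdot 4\right) \left(\left(\left(-2\right) 1 + 3\right) + 11\right) = \left(\frac{17}{9} + \frac{10}{3}\right) \left(\left(-2 + 3\right) + 11\right) = \frac{47 \left(1 + 11\right)}{9} = \frac{47}{9} \cdot 12 = \frac{188}{3}$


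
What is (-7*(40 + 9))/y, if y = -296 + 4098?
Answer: -343/3802 ≈ -0.090216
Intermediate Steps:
y = 3802
(-7*(40 + 9))/y = -7*(40 + 9)/3802 = -7*49*(1/3802) = -343*1/3802 = -343/3802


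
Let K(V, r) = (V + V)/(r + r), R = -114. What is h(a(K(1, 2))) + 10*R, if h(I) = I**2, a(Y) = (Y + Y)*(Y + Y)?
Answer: -1139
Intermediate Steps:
K(V, r) = V/r (K(V, r) = (2*V)/((2*r)) = (2*V)*(1/(2*r)) = V/r)
a(Y) = 4*Y**2 (a(Y) = (2*Y)*(2*Y) = 4*Y**2)
h(a(K(1, 2))) + 10*R = (4*(1/2)**2)**2 + 10*(-114) = (4*(1*(1/2))**2)**2 - 1140 = (4*(1/2)**2)**2 - 1140 = (4*(1/4))**2 - 1140 = 1**2 - 1140 = 1 - 1140 = -1139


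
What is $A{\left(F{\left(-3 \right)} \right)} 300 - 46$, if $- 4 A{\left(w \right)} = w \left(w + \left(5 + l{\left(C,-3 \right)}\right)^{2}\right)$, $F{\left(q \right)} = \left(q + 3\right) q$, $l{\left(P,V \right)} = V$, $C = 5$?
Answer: $-46$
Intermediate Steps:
$F{\left(q \right)} = q \left(3 + q\right)$ ($F{\left(q \right)} = \left(3 + q\right) q = q \left(3 + q\right)$)
$A{\left(w \right)} = - \frac{w \left(4 + w\right)}{4}$ ($A{\left(w \right)} = - \frac{w \left(w + \left(5 - 3\right)^{2}\right)}{4} = - \frac{w \left(w + 2^{2}\right)}{4} = - \frac{w \left(w + 4\right)}{4} = - \frac{w \left(4 + w\right)}{4}$)
$A{\left(F{\left(-3 \right)} \right)} 300 - 46 = - \frac{- 3 \left(3 - 3\right) \left(4 - 3 \left(3 - 3\right)\right)}{4} \cdot 300 - 46 = - \frac{\left(-3\right) 0 \left(4 - 0\right)}{4} \cdot 300 - 46 = \left(- \frac{1}{4}\right) 0 \left(4 + 0\right) 300 - 46 = \left(- \frac{1}{4}\right) 0 \cdot 4 \cdot 300 - 46 = 0 \cdot 300 - 46 = 0 - 46 = -46$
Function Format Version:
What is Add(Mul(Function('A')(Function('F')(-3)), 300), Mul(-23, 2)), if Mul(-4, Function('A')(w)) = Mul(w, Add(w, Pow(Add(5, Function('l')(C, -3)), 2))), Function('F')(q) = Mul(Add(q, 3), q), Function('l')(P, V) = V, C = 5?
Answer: -46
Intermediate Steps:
Function('F')(q) = Mul(q, Add(3, q)) (Function('F')(q) = Mul(Add(3, q), q) = Mul(q, Add(3, q)))
Function('A')(w) = Mul(Rational(-1, 4), w, Add(4, w)) (Function('A')(w) = Mul(Rational(-1, 4), Mul(w, Add(w, Pow(Add(5, -3), 2)))) = Mul(Rational(-1, 4), Mul(w, Add(w, Pow(2, 2)))) = Mul(Rational(-1, 4), Mul(w, Add(w, 4))) = Mul(Rational(-1, 4), Mul(w, Add(4, w))) = Mul(Rational(-1, 4), w, Add(4, w)))
Add(Mul(Function('A')(Function('F')(-3)), 300), Mul(-23, 2)) = Add(Mul(Mul(Rational(-1, 4), Mul(-3, Add(3, -3)), Add(4, Mul(-3, Add(3, -3)))), 300), Mul(-23, 2)) = Add(Mul(Mul(Rational(-1, 4), Mul(-3, 0), Add(4, Mul(-3, 0))), 300), -46) = Add(Mul(Mul(Rational(-1, 4), 0, Add(4, 0)), 300), -46) = Add(Mul(Mul(Rational(-1, 4), 0, 4), 300), -46) = Add(Mul(0, 300), -46) = Add(0, -46) = -46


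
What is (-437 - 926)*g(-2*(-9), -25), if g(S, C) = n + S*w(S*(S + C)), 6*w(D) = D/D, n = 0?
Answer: -4089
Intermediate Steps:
w(D) = ⅙ (w(D) = (D/D)/6 = (⅙)*1 = ⅙)
g(S, C) = S/6 (g(S, C) = 0 + S*(⅙) = 0 + S/6 = S/6)
(-437 - 926)*g(-2*(-9), -25) = (-437 - 926)*((-2*(-9))/6) = -1363*18/6 = -1363*3 = -4089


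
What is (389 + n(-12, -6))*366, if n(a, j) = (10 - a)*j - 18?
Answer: 87474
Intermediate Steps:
n(a, j) = -18 + j*(10 - a) (n(a, j) = j*(10 - a) - 18 = -18 + j*(10 - a))
(389 + n(-12, -6))*366 = (389 + (-18 + 10*(-6) - 1*(-12)*(-6)))*366 = (389 + (-18 - 60 - 72))*366 = (389 - 150)*366 = 239*366 = 87474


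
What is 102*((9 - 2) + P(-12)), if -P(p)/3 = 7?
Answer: -1428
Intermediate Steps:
P(p) = -21 (P(p) = -3*7 = -21)
102*((9 - 2) + P(-12)) = 102*((9 - 2) - 21) = 102*(7 - 21) = 102*(-14) = -1428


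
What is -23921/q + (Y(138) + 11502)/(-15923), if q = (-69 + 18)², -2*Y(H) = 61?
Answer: -821462909/82831446 ≈ -9.9173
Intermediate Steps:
Y(H) = -61/2 (Y(H) = -½*61 = -61/2)
q = 2601 (q = (-51)² = 2601)
-23921/q + (Y(138) + 11502)/(-15923) = -23921/2601 + (-61/2 + 11502)/(-15923) = -23921*1/2601 + (22943/2)*(-1/15923) = -23921/2601 - 22943/31846 = -821462909/82831446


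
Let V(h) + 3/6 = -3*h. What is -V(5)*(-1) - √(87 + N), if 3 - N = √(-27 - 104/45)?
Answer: -31/2 - √(20250 - 15*I*√6595)/15 ≈ -24.991 + 0.28521*I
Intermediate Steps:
N = 3 - I*√6595/15 (N = 3 - √(-27 - 104/45) = 3 - √(-1319/45) = 3 - I*√6595/15 ≈ 3.0 - 5.414*I)
V(h) = -½ - 3*h
-V(5)*(-1) - √(87 + N) = -(-½ - 3*5)*(-1) - √(87 + (3 - I*√6595/15)) = -(-½ - 15)*(-1) - √(90 - I*√6595/15) = -1*(-31/2)*(-1) - √(90 - I*√6595/15) = (31/2)*(-1) - √(90 - I*√6595/15) = -31/2 - √(90 - I*√6595/15)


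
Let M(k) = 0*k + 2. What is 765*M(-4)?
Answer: 1530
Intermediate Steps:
M(k) = 2 (M(k) = 0 + 2 = 2)
765*M(-4) = 765*2 = 1530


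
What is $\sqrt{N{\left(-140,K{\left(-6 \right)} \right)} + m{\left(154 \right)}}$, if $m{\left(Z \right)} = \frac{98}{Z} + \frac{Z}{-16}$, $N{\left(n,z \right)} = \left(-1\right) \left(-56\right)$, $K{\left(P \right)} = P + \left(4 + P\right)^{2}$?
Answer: $\frac{\sqrt{91014}}{44} \approx 6.8565$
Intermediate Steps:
$N{\left(n,z \right)} = 56$
$m{\left(Z \right)} = \frac{98}{Z} - \frac{Z}{16}$ ($m{\left(Z \right)} = \frac{98}{Z} + Z \left(- \frac{1}{16}\right) = \frac{98}{Z} - \frac{Z}{16}$)
$\sqrt{N{\left(-140,K{\left(-6 \right)} \right)} + m{\left(154 \right)}} = \sqrt{56 + \left(\frac{98}{154} - \frac{77}{8}\right)} = \sqrt{56 + \left(98 \cdot \frac{1}{154} - \frac{77}{8}\right)} = \sqrt{56 + \left(\frac{7}{11} - \frac{77}{8}\right)} = \sqrt{56 - \frac{791}{88}} = \sqrt{\frac{4137}{88}} = \frac{\sqrt{91014}}{44}$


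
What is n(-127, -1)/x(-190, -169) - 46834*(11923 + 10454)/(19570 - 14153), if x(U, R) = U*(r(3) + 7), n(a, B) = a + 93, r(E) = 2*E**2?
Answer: -2489010400661/12865375 ≈ -1.9347e+5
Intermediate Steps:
n(a, B) = 93 + a
x(U, R) = 25*U (x(U, R) = U*(2*3**2 + 7) = U*(2*9 + 7) = U*(18 + 7) = U*25 = 25*U)
n(-127, -1)/x(-190, -169) - 46834*(11923 + 10454)/(19570 - 14153) = (93 - 127)/((25*(-190))) - 46834*(11923 + 10454)/(19570 - 14153) = -34/(-4750) - 46834/(5417/22377) = -34*(-1/4750) - 46834/(5417*(1/22377)) = 17/2375 - 46834/5417/22377 = 17/2375 - 46834*22377/5417 = 17/2375 - 1048004418/5417 = -2489010400661/12865375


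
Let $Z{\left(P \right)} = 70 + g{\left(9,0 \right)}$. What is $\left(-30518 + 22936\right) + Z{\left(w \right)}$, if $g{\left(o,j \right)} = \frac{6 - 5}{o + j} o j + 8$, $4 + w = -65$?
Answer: $-7504$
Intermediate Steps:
$w = -69$ ($w = -4 - 65 = -69$)
$g{\left(o,j \right)} = 8 + \frac{j o}{j + o}$ ($g{\left(o,j \right)} = 1 \frac{1}{j + o} o j + 8 = \frac{o}{j + o} j + 8 = \frac{j o}{j + o} + 8 = 8 + \frac{j o}{j + o}$)
$Z{\left(P \right)} = 78$ ($Z{\left(P \right)} = 70 + \frac{8 \cdot 0 + 8 \cdot 9 + 0 \cdot 9}{0 + 9} = 70 + \frac{0 + 72 + 0}{9} = 70 + \frac{1}{9} \cdot 72 = 70 + 8 = 78$)
$\left(-30518 + 22936\right) + Z{\left(w \right)} = \left(-30518 + 22936\right) + 78 = -7582 + 78 = -7504$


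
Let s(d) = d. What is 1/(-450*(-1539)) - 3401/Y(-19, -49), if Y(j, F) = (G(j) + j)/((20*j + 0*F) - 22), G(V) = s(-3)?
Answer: -473427872539/7618050 ≈ -62146.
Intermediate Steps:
G(V) = -3
Y(j, F) = (-3 + j)/(-22 + 20*j) (Y(j, F) = (-3 + j)/((20*j + 0*F) - 22) = (-3 + j)/((20*j + 0) - 22) = (-3 + j)/(20*j - 22) = (-3 + j)/(-22 + 20*j))
1/(-450*(-1539)) - 3401/Y(-19, -49) = 1/(-450*(-1539)) - 3401*2*(-11 + 10*(-19))/(-3 - 19) = -1/450*(-1/1539) - 3401/((1/2)*(-22)/(-11 - 190)) = 1/692550 - 3401/((1/2)*(-22)/(-201)) = 1/692550 - 3401/((1/2)*(-1/201)*(-22)) = 1/692550 - 3401/11/201 = 1/692550 - 3401*201/11 = 1/692550 - 683601/11 = -473427872539/7618050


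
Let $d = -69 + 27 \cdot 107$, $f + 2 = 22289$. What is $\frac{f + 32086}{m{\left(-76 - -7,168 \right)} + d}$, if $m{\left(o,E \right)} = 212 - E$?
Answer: $\frac{54373}{2864} \approx 18.985$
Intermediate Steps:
$f = 22287$ ($f = -2 + 22289 = 22287$)
$d = 2820$ ($d = -69 + 2889 = 2820$)
$\frac{f + 32086}{m{\left(-76 - -7,168 \right)} + d} = \frac{22287 + 32086}{\left(212 - 168\right) + 2820} = \frac{54373}{\left(212 - 168\right) + 2820} = \frac{54373}{44 + 2820} = \frac{54373}{2864}$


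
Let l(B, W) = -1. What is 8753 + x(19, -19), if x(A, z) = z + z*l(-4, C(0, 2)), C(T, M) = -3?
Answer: 8753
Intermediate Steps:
x(A, z) = 0 (x(A, z) = z + z*(-1) = z - z = 0)
8753 + x(19, -19) = 8753 + 0 = 8753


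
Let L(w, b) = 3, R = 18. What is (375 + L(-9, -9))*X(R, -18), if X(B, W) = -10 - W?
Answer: 3024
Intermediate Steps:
(375 + L(-9, -9))*X(R, -18) = (375 + 3)*(-10 - 1*(-18)) = 378*(-10 + 18) = 378*8 = 3024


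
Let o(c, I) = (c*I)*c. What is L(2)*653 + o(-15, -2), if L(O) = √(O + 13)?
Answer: -450 + 653*√15 ≈ 2079.1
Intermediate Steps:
L(O) = √(13 + O)
o(c, I) = I*c² (o(c, I) = (I*c)*c = I*c²)
L(2)*653 + o(-15, -2) = √(13 + 2)*653 - 2*(-15)² = √15*653 - 2*225 = 653*√15 - 450 = -450 + 653*√15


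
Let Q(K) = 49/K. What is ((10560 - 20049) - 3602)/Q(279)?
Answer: -3652389/49 ≈ -74539.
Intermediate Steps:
((10560 - 20049) - 3602)/Q(279) = ((10560 - 20049) - 3602)/((49/279)) = (-9489 - 3602)/((49*(1/279))) = -13091/49/279 = -13091*279/49 = -3652389/49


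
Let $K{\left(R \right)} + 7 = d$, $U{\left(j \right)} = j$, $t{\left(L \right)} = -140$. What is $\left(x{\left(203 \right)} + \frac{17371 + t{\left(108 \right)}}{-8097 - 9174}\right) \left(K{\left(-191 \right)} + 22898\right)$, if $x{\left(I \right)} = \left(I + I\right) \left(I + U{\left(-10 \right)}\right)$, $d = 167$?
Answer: $\frac{3467164302294}{1919} \approx 1.8068 \cdot 10^{9}$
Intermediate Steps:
$K{\left(R \right)} = 160$ ($K{\left(R \right)} = -7 + 167 = 160$)
$x{\left(I \right)} = 2 I \left(-10 + I\right)$ ($x{\left(I \right)} = \left(I + I\right) \left(I - 10\right) = 2 I \left(-10 + I\right)$)
$\left(x{\left(203 \right)} + \frac{17371 + t{\left(108 \right)}}{-8097 - 9174}\right) \left(K{\left(-191 \right)} + 22898\right) = \left(2 \cdot 203 \left(-10 + 203\right) + \frac{17371 - 140}{-8097 - 9174}\right) \left(160 + 22898\right) = \left(2 \cdot 203 \cdot 193 + \frac{17231}{-17271}\right) 23058 = \left(78358 + 17231 \left(- \frac{1}{17271}\right)\right) 23058 = \left(78358 - \frac{17231}{17271}\right) 23058 = \frac{1353303787}{17271} \cdot 23058 = \frac{3467164302294}{1919}$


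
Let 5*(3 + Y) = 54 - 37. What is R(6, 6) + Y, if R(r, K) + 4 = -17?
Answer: -103/5 ≈ -20.600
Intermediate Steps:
R(r, K) = -21 (R(r, K) = -4 - 17 = -21)
Y = 2/5 (Y = -3 + (54 - 37)/5 = -3 + (1/5)*17 = -3 + 17/5 = 2/5 ≈ 0.40000)
R(6, 6) + Y = -21 + 2/5 = -103/5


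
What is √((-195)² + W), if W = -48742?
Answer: I*√10717 ≈ 103.52*I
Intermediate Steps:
√((-195)² + W) = √((-195)² - 48742) = √(38025 - 48742) = √(-10717) = I*√10717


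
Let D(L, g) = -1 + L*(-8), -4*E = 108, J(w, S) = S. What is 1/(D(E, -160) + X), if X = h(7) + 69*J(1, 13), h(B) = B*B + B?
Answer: 1/1168 ≈ 0.00085616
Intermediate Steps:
h(B) = B + B² (h(B) = B² + B = B + B²)
E = -27 (E = -¼*108 = -27)
D(L, g) = -1 - 8*L
X = 953 (X = 7*(1 + 7) + 69*13 = 7*8 + 897 = 56 + 897 = 953)
1/(D(E, -160) + X) = 1/((-1 - 8*(-27)) + 953) = 1/((-1 + 216) + 953) = 1/(215 + 953) = 1/1168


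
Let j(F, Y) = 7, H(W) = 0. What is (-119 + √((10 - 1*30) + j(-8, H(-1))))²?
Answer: (119 - I*√13)² ≈ 14148.0 - 858.12*I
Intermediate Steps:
(-119 + √((10 - 1*30) + j(-8, H(-1))))² = (-119 + √((10 - 1*30) + 7))² = (-119 + √((10 - 30) + 7))² = (-119 + √(-20 + 7))² = (-119 + √(-13))² = (-119 + I*√13)²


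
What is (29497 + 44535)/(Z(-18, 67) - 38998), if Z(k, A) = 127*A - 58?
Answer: -74032/30547 ≈ -2.4235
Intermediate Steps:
Z(k, A) = -58 + 127*A
(29497 + 44535)/(Z(-18, 67) - 38998) = (29497 + 44535)/((-58 + 127*67) - 38998) = 74032/((-58 + 8509) - 38998) = 74032/(8451 - 38998) = 74032/(-30547) = 74032*(-1/30547) = -74032/30547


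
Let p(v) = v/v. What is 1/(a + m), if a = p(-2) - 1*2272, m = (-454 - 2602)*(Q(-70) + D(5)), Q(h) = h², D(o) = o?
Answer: -1/14991951 ≈ -6.6702e-8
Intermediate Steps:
p(v) = 1
m = -14989680 (m = (-454 - 2602)*((-70)² + 5) = -3056*(4900 + 5) = -3056*4905 = -14989680)
a = -2271 (a = 1 - 1*2272 = 1 - 2272 = -2271)
1/(a + m) = 1/(-2271 - 14989680) = 1/(-14991951) = -1/14991951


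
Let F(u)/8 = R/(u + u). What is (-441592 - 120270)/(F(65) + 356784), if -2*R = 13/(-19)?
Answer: -26688445/16947241 ≈ -1.5748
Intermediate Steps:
R = 13/38 (R = -13/(2*(-19)) = -13*(-1)/(2*19) = -1/2*(-13/19) = 13/38 ≈ 0.34211)
F(u) = 26/(19*u) (F(u) = 8*((13/38)/(u + u)) = 8*((13/38)/(2*u)) = 8*((1/(2*u))*(13/38)) = 8*(13/(76*u)) = 26/(19*u))
(-441592 - 120270)/(F(65) + 356784) = (-441592 - 120270)/((26/19)/65 + 356784) = -561862/((26/19)*(1/65) + 356784) = -561862/(2/95 + 356784) = -561862/33894482/95 = -561862*95/33894482 = -26688445/16947241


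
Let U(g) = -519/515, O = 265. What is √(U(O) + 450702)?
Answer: √119537170665/515 ≈ 671.34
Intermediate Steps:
U(g) = -519/515 (U(g) = -519*1/515 = -519/515)
√(U(O) + 450702) = √(-519/515 + 450702) = √(232111011/515) = √119537170665/515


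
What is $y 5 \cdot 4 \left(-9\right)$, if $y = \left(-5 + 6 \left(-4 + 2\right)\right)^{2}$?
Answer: $-52020$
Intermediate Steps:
$y = 289$ ($y = \left(-5 + 6 \left(-2\right)\right)^{2} = \left(-5 - 12\right)^{2} = \left(-17\right)^{2} = 289$)
$y 5 \cdot 4 \left(-9\right) = 289 \cdot 5 \cdot 4 \left(-9\right) = 289 \cdot 20 \left(-9\right) = 289 \left(-180\right) = -52020$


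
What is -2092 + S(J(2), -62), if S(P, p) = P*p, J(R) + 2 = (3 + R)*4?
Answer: -3208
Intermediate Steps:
J(R) = 10 + 4*R (J(R) = -2 + (3 + R)*4 = -2 + (12 + 4*R) = 10 + 4*R)
-2092 + S(J(2), -62) = -2092 + (10 + 4*2)*(-62) = -2092 + (10 + 8)*(-62) = -2092 + 18*(-62) = -2092 - 1116 = -3208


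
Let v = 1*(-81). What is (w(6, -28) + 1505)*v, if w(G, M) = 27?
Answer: -124092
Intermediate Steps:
v = -81
(w(6, -28) + 1505)*v = (27 + 1505)*(-81) = 1532*(-81) = -124092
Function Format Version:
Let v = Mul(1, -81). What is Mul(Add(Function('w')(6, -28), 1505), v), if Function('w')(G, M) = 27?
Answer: -124092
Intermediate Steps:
v = -81
Mul(Add(Function('w')(6, -28), 1505), v) = Mul(Add(27, 1505), -81) = Mul(1532, -81) = -124092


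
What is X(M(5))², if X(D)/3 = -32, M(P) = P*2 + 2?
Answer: 9216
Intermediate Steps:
M(P) = 2 + 2*P (M(P) = 2*P + 2 = 2 + 2*P)
X(D) = -96 (X(D) = 3*(-32) = -96)
X(M(5))² = (-96)² = 9216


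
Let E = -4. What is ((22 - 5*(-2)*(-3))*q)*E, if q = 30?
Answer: 960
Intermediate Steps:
((22 - 5*(-2)*(-3))*q)*E = ((22 - 5*(-2)*(-3))*30)*(-4) = ((22 - (-10)*(-3))*30)*(-4) = ((22 - 1*30)*30)*(-4) = ((22 - 30)*30)*(-4) = -8*30*(-4) = -240*(-4) = 960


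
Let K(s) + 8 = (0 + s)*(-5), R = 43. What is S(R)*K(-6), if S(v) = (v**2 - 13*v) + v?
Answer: 29326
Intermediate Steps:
K(s) = -8 - 5*s (K(s) = -8 + (0 + s)*(-5) = -8 + s*(-5) = -8 - 5*s)
S(v) = v**2 - 12*v
S(R)*K(-6) = (43*(-12 + 43))*(-8 - 5*(-6)) = (43*31)*(-8 + 30) = 1333*22 = 29326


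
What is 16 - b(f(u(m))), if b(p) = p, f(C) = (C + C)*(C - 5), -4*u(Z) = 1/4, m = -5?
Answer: 1967/128 ≈ 15.367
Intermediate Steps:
u(Z) = -1/16 (u(Z) = -¼/4 = -¼*¼ = -1/16)
f(C) = 2*C*(-5 + C) (f(C) = (2*C)*(-5 + C) = 2*C*(-5 + C))
16 - b(f(u(m))) = 16 - 2*(-1)*(-5 - 1/16)/16 = 16 - 2*(-1)*(-81)/(16*16) = 16 - 1*81/128 = 16 - 81/128 = 1967/128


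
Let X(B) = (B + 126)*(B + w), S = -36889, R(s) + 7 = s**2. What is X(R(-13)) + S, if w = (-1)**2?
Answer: 10055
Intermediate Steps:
w = 1
R(s) = -7 + s**2
X(B) = (1 + B)*(126 + B) (X(B) = (B + 126)*(B + 1) = (126 + B)*(1 + B) = (1 + B)*(126 + B))
X(R(-13)) + S = (126 + (-7 + (-13)**2)**2 + 127*(-7 + (-13)**2)) - 36889 = (126 + (-7 + 169)**2 + 127*(-7 + 169)) - 36889 = (126 + 162**2 + 127*162) - 36889 = (126 + 26244 + 20574) - 36889 = 46944 - 36889 = 10055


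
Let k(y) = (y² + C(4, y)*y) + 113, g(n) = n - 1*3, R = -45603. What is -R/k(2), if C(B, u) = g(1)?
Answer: 45603/113 ≈ 403.57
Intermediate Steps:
g(n) = -3 + n (g(n) = n - 3 = -3 + n)
C(B, u) = -2 (C(B, u) = -3 + 1 = -2)
k(y) = 113 + y² - 2*y (k(y) = (y² - 2*y) + 113 = 113 + y² - 2*y)
-R/k(2) = -(-45603)/(113 + 2² - 2*2) = -(-45603)/(113 + 4 - 4) = -(-45603)/113 = -1*(-45603/113) = 45603/113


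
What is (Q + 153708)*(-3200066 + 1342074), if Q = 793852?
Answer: -1760558899520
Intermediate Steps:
(Q + 153708)*(-3200066 + 1342074) = (793852 + 153708)*(-3200066 + 1342074) = 947560*(-1857992) = -1760558899520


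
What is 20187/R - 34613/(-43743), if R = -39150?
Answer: 5827889/21142450 ≈ 0.27565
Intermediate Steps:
20187/R - 34613/(-43743) = 20187/(-39150) - 34613/(-43743) = 20187*(-1/39150) - 34613*(-1/43743) = -2243/4350 + 34613/43743 = 5827889/21142450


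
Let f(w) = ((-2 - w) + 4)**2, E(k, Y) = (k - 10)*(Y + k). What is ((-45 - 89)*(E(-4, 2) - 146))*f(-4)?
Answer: 569232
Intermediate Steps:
E(k, Y) = (-10 + k)*(Y + k)
f(w) = (2 - w)**2
((-45 - 89)*(E(-4, 2) - 146))*f(-4) = ((-45 - 89)*(((-4)**2 - 10*2 - 10*(-4) + 2*(-4)) - 146))*(-2 - 4)**2 = -134*((16 - 20 + 40 - 8) - 146)*(-6)**2 = -134*(28 - 146)*36 = -134*(-118)*36 = 15812*36 = 569232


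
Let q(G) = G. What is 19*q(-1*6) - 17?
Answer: -131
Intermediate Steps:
19*q(-1*6) - 17 = 19*(-1*6) - 17 = 19*(-6) - 17 = -114 - 17 = -131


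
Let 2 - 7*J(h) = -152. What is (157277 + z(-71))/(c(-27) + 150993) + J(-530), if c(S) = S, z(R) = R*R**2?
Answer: 520103/25161 ≈ 20.671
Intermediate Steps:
z(R) = R**3
J(h) = 22 (J(h) = 2/7 - 1/7*(-152) = 2/7 + 152/7 = 22)
(157277 + z(-71))/(c(-27) + 150993) + J(-530) = (157277 + (-71)**3)/(-27 + 150993) + 22 = (157277 - 357911)/150966 + 22 = -200634*1/150966 + 22 = -33439/25161 + 22 = 520103/25161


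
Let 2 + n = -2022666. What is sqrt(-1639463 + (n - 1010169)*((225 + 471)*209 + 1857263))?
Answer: I*sqrt(6073946185962) ≈ 2.4645e+6*I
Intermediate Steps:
n = -2022668 (n = -2 - 2022666 = -2022668)
sqrt(-1639463 + (n - 1010169)*((225 + 471)*209 + 1857263)) = sqrt(-1639463 + (-2022668 - 1010169)*((225 + 471)*209 + 1857263)) = sqrt(-1639463 - 3032837*(696*209 + 1857263)) = sqrt(-1639463 - 3032837*(145464 + 1857263)) = sqrt(-1639463 - 3032837*2002727) = sqrt(-1639463 - 6073944546499) = sqrt(-6073946185962) = I*sqrt(6073946185962)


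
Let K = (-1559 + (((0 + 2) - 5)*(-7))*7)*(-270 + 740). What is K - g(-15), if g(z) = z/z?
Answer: -663641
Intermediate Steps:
g(z) = 1
K = -663640 (K = (-1559 + ((2 - 5)*(-7))*7)*470 = (-1559 - 3*(-7)*7)*470 = (-1559 + 21*7)*470 = (-1559 + 147)*470 = -1412*470 = -663640)
K - g(-15) = -663640 - 1*1 = -663640 - 1 = -663641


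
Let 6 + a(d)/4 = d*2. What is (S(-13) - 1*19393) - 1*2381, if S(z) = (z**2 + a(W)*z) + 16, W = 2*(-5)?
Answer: -20237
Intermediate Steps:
W = -10
a(d) = -24 + 8*d (a(d) = -24 + 4*(d*2) = -24 + 4*(2*d) = -24 + 8*d)
S(z) = 16 + z**2 - 104*z (S(z) = (z**2 + (-24 + 8*(-10))*z) + 16 = (z**2 + (-24 - 80)*z) + 16 = (z**2 - 104*z) + 16 = 16 + z**2 - 104*z)
(S(-13) - 1*19393) - 1*2381 = ((16 + (-13)**2 - 104*(-13)) - 1*19393) - 1*2381 = ((16 + 169 + 1352) - 19393) - 2381 = (1537 - 19393) - 2381 = -17856 - 2381 = -20237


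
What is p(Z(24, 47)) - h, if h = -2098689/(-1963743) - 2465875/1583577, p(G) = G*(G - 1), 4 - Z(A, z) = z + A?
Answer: 4723162123422296/1036579416237 ≈ 4556.5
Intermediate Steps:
Z(A, z) = 4 - A - z (Z(A, z) = 4 - (z + A) = 4 - (A + z) = 4 + (-A - z) = 4 - A - z)
p(G) = G*(-1 + G)
h = -506303046524/1036579416237 (h = -2098689*(-1/1963743) - 2465875*1/1583577 = 699563/654581 - 2465875/1583577 = -506303046524/1036579416237 ≈ -0.48844)
p(Z(24, 47)) - h = (4 - 1*24 - 1*47)*(-1 + (4 - 1*24 - 1*47)) - 1*(-506303046524/1036579416237) = (4 - 24 - 47)*(-1 + (4 - 24 - 47)) + 506303046524/1036579416237 = -67*(-1 - 67) + 506303046524/1036579416237 = -67*(-68) + 506303046524/1036579416237 = 4556 + 506303046524/1036579416237 = 4723162123422296/1036579416237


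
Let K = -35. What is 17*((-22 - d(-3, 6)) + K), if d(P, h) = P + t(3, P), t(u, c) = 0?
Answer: -918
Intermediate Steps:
d(P, h) = P (d(P, h) = P + 0 = P)
17*((-22 - d(-3, 6)) + K) = 17*((-22 - 1*(-3)) - 35) = 17*((-22 + 3) - 35) = 17*(-19 - 35) = 17*(-54) = -918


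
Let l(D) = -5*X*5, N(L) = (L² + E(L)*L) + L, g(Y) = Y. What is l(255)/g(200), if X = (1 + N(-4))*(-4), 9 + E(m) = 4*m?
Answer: 113/2 ≈ 56.500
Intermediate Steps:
E(m) = -9 + 4*m
N(L) = L + L² + L*(-9 + 4*L) (N(L) = (L² + (-9 + 4*L)*L) + L = (L² + L*(-9 + 4*L)) + L = L + L² + L*(-9 + 4*L))
X = -452 (X = (1 - 4*(-8 + 5*(-4)))*(-4) = (1 - 4*(-8 - 20))*(-4) = (1 - 4*(-28))*(-4) = (1 + 112)*(-4) = 113*(-4) = -452)
l(D) = 11300 (l(D) = -5*(-452)*5 = 2260*5 = 11300)
l(255)/g(200) = 11300/200 = 11300*(1/200) = 113/2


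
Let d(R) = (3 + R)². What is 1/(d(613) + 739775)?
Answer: 1/1119231 ≈ 8.9347e-7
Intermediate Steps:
1/(d(613) + 739775) = 1/((3 + 613)² + 739775) = 1/(616² + 739775) = 1/(379456 + 739775) = 1/1119231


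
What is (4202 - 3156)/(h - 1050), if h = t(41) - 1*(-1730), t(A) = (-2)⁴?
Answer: 523/348 ≈ 1.5029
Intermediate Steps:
t(A) = 16
h = 1746 (h = 16 - 1*(-1730) = 16 + 1730 = 1746)
(4202 - 3156)/(h - 1050) = (4202 - 3156)/(1746 - 1050) = 1046/696 = 1046*(1/696) = 523/348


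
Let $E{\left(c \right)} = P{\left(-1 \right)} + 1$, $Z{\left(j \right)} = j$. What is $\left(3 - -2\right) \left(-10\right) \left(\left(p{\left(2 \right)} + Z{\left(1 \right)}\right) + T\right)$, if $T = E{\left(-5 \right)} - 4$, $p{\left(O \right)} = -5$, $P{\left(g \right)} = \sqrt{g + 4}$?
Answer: $350 - 50 \sqrt{3} \approx 263.4$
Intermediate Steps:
$P{\left(g \right)} = \sqrt{4 + g}$
$E{\left(c \right)} = 1 + \sqrt{3}$ ($E{\left(c \right)} = \sqrt{4 - 1} + 1 = \sqrt{3} + 1 = 1 + \sqrt{3}$)
$T = -3 + \sqrt{3}$ ($T = \left(1 + \sqrt{3}\right) - 4 = -3 + \sqrt{3} \approx -1.268$)
$\left(3 - -2\right) \left(-10\right) \left(\left(p{\left(2 \right)} + Z{\left(1 \right)}\right) + T\right) = \left(3 - -2\right) \left(-10\right) \left(\left(-5 + 1\right) - \left(3 - \sqrt{3}\right)\right) = \left(3 + 2\right) \left(-10\right) \left(-4 - \left(3 - \sqrt{3}\right)\right) = 5 \left(-10\right) \left(-7 + \sqrt{3}\right) = - 50 \left(-7 + \sqrt{3}\right) = 350 - 50 \sqrt{3}$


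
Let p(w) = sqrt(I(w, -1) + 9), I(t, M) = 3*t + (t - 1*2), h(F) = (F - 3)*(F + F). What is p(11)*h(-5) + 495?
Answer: 495 + 80*sqrt(51) ≈ 1066.3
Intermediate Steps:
h(F) = 2*F*(-3 + F) (h(F) = (-3 + F)*(2*F) = 2*F*(-3 + F))
I(t, M) = -2 + 4*t (I(t, M) = 3*t + (t - 2) = 3*t + (-2 + t) = -2 + 4*t)
p(w) = sqrt(7 + 4*w) (p(w) = sqrt((-2 + 4*w) + 9) = sqrt(7 + 4*w))
p(11)*h(-5) + 495 = sqrt(7 + 4*11)*(2*(-5)*(-3 - 5)) + 495 = sqrt(7 + 44)*(2*(-5)*(-8)) + 495 = sqrt(51)*80 + 495 = 80*sqrt(51) + 495 = 495 + 80*sqrt(51)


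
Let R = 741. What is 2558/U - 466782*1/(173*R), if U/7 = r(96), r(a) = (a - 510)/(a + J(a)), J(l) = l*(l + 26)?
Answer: -71729719722/6879691 ≈ -10426.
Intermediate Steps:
J(l) = l*(26 + l)
r(a) = (-510 + a)/(a + a*(26 + a)) (r(a) = (a - 510)/(a + a*(26 + a)) = (-510 + a)/(a + a*(26 + a)))
U = -161/656 (U = 7*((-510 + 96)/(96*(27 + 96))) = 7*((1/96)*(-414)/123) = 7*((1/96)*(1/123)*(-414)) = 7*(-23/656) = -161/656 ≈ -0.24543)
2558/U - 466782*1/(173*R) = 2558/(-161/656) - 466782/(741*173) = 2558*(-656/161) - 466782/128193 = -1678048/161 - 466782*1/128193 = -1678048/161 - 155594/42731 = -71729719722/6879691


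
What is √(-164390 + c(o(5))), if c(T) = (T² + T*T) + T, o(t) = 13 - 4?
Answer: I*√164219 ≈ 405.24*I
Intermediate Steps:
o(t) = 9
c(T) = T + 2*T² (c(T) = (T² + T²) + T = 2*T² + T = T + 2*T²)
√(-164390 + c(o(5))) = √(-164390 + 9*(1 + 2*9)) = √(-164390 + 9*(1 + 18)) = √(-164390 + 9*19) = √(-164390 + 171) = √(-164219) = I*√164219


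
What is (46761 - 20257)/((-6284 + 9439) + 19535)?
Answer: 13252/11345 ≈ 1.1681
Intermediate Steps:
(46761 - 20257)/((-6284 + 9439) + 19535) = 26504/(3155 + 19535) = 26504/22690 = 26504*(1/22690) = 13252/11345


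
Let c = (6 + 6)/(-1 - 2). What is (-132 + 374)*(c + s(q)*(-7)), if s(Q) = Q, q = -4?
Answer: 5808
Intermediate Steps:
c = -4 (c = 12/(-3) = 12*(-1/3) = -4)
(-132 + 374)*(c + s(q)*(-7)) = (-132 + 374)*(-4 - 4*(-7)) = 242*(-4 + 28) = 242*24 = 5808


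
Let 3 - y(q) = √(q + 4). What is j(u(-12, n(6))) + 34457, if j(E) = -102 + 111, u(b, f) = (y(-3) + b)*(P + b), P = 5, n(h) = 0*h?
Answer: 34466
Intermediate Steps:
n(h) = 0
y(q) = 3 - √(4 + q) (y(q) = 3 - √(q + 4) = 3 - √(4 + q))
u(b, f) = (2 + b)*(5 + b) (u(b, f) = ((3 - √(4 - 3)) + b)*(5 + b) = ((3 - √1) + b)*(5 + b) = ((3 - 1*1) + b)*(5 + b) = ((3 - 1) + b)*(5 + b) = (2 + b)*(5 + b))
j(E) = 9
j(u(-12, n(6))) + 34457 = 9 + 34457 = 34466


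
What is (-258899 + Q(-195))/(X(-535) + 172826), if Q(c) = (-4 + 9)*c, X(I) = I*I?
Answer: -259874/459051 ≈ -0.56611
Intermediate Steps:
X(I) = I²
Q(c) = 5*c
(-258899 + Q(-195))/(X(-535) + 172826) = (-258899 + 5*(-195))/((-535)² + 172826) = (-258899 - 975)/(286225 + 172826) = -259874/459051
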